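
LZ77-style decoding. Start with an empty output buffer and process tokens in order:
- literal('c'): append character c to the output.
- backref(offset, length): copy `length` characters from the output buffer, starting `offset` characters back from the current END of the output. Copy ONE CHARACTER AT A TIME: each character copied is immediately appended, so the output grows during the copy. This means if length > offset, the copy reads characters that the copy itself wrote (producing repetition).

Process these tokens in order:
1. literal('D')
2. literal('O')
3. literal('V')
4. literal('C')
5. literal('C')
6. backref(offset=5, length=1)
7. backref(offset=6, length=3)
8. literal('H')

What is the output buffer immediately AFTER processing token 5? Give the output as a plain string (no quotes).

Token 1: literal('D'). Output: "D"
Token 2: literal('O'). Output: "DO"
Token 3: literal('V'). Output: "DOV"
Token 4: literal('C'). Output: "DOVC"
Token 5: literal('C'). Output: "DOVCC"

Answer: DOVCC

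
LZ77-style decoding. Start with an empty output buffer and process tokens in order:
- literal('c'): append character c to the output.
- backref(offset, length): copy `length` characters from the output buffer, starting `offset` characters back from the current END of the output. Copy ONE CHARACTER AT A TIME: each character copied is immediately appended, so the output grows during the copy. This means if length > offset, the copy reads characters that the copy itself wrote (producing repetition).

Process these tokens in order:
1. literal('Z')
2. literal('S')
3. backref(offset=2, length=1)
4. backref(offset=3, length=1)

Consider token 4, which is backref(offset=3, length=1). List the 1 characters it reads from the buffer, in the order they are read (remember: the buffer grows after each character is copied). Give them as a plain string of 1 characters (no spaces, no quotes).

Answer: Z

Derivation:
Token 1: literal('Z'). Output: "Z"
Token 2: literal('S'). Output: "ZS"
Token 3: backref(off=2, len=1). Copied 'Z' from pos 0. Output: "ZSZ"
Token 4: backref(off=3, len=1). Buffer before: "ZSZ" (len 3)
  byte 1: read out[0]='Z', append. Buffer now: "ZSZZ"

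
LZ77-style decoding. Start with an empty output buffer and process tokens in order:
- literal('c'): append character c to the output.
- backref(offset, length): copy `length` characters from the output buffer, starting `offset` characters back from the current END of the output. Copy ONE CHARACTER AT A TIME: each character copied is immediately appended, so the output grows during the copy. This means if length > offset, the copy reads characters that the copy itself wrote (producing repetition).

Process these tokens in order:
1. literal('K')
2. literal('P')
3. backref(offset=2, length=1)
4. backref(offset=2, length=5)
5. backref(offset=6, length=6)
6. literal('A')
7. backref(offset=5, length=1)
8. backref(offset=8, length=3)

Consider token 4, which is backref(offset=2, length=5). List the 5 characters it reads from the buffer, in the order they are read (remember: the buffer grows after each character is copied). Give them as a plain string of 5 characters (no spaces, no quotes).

Answer: PKPKP

Derivation:
Token 1: literal('K'). Output: "K"
Token 2: literal('P'). Output: "KP"
Token 3: backref(off=2, len=1). Copied 'K' from pos 0. Output: "KPK"
Token 4: backref(off=2, len=5). Buffer before: "KPK" (len 3)
  byte 1: read out[1]='P', append. Buffer now: "KPKP"
  byte 2: read out[2]='K', append. Buffer now: "KPKPK"
  byte 3: read out[3]='P', append. Buffer now: "KPKPKP"
  byte 4: read out[4]='K', append. Buffer now: "KPKPKPK"
  byte 5: read out[5]='P', append. Buffer now: "KPKPKPKP"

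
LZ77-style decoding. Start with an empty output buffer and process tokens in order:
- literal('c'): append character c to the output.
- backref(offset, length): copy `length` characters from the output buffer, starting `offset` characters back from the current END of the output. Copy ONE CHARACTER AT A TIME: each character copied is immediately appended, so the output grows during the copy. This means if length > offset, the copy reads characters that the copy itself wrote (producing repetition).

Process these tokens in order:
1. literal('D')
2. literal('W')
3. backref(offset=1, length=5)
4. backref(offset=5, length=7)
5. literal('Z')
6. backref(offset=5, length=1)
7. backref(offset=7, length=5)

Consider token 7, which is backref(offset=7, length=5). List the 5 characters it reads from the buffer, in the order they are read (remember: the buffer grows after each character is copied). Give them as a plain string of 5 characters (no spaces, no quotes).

Token 1: literal('D'). Output: "D"
Token 2: literal('W'). Output: "DW"
Token 3: backref(off=1, len=5) (overlapping!). Copied 'WWWWW' from pos 1. Output: "DWWWWWW"
Token 4: backref(off=5, len=7) (overlapping!). Copied 'WWWWWWW' from pos 2. Output: "DWWWWWWWWWWWWW"
Token 5: literal('Z'). Output: "DWWWWWWWWWWWWWZ"
Token 6: backref(off=5, len=1). Copied 'W' from pos 10. Output: "DWWWWWWWWWWWWWZW"
Token 7: backref(off=7, len=5). Buffer before: "DWWWWWWWWWWWWWZW" (len 16)
  byte 1: read out[9]='W', append. Buffer now: "DWWWWWWWWWWWWWZWW"
  byte 2: read out[10]='W', append. Buffer now: "DWWWWWWWWWWWWWZWWW"
  byte 3: read out[11]='W', append. Buffer now: "DWWWWWWWWWWWWWZWWWW"
  byte 4: read out[12]='W', append. Buffer now: "DWWWWWWWWWWWWWZWWWWW"
  byte 5: read out[13]='W', append. Buffer now: "DWWWWWWWWWWWWWZWWWWWW"

Answer: WWWWW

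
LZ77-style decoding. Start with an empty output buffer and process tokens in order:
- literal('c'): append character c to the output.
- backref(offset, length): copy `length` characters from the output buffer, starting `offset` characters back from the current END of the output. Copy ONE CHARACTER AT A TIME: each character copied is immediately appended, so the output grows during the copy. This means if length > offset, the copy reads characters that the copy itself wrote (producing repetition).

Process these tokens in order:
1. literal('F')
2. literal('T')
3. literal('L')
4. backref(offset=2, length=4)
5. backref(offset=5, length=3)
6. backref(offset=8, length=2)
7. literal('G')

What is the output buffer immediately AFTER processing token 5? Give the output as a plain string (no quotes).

Answer: FTLTLTLLTL

Derivation:
Token 1: literal('F'). Output: "F"
Token 2: literal('T'). Output: "FT"
Token 3: literal('L'). Output: "FTL"
Token 4: backref(off=2, len=4) (overlapping!). Copied 'TLTL' from pos 1. Output: "FTLTLTL"
Token 5: backref(off=5, len=3). Copied 'LTL' from pos 2. Output: "FTLTLTLLTL"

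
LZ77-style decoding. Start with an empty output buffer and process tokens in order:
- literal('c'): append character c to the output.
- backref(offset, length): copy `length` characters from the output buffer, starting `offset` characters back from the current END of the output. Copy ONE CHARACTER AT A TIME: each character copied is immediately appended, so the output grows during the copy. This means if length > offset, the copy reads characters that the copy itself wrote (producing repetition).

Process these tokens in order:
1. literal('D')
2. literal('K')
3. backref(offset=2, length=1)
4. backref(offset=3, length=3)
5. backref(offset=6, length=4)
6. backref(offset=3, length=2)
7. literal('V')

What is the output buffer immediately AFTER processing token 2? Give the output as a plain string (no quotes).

Token 1: literal('D'). Output: "D"
Token 2: literal('K'). Output: "DK"

Answer: DK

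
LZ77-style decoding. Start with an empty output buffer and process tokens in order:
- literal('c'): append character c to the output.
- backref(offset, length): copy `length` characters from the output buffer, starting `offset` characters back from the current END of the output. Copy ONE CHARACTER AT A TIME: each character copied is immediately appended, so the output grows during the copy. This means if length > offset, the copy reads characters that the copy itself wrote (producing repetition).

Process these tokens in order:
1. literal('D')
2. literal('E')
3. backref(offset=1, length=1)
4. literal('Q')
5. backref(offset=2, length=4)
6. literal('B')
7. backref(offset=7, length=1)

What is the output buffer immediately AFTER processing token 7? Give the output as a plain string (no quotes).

Token 1: literal('D'). Output: "D"
Token 2: literal('E'). Output: "DE"
Token 3: backref(off=1, len=1). Copied 'E' from pos 1. Output: "DEE"
Token 4: literal('Q'). Output: "DEEQ"
Token 5: backref(off=2, len=4) (overlapping!). Copied 'EQEQ' from pos 2. Output: "DEEQEQEQ"
Token 6: literal('B'). Output: "DEEQEQEQB"
Token 7: backref(off=7, len=1). Copied 'E' from pos 2. Output: "DEEQEQEQBE"

Answer: DEEQEQEQBE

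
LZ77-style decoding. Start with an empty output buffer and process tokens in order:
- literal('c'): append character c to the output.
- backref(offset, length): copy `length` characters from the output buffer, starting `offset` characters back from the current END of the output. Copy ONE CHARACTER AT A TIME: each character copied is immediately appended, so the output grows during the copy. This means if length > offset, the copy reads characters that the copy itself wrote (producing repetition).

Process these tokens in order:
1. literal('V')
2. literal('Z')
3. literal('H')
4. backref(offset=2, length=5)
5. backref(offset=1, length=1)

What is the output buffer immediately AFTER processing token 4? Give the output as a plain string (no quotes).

Answer: VZHZHZHZ

Derivation:
Token 1: literal('V'). Output: "V"
Token 2: literal('Z'). Output: "VZ"
Token 3: literal('H'). Output: "VZH"
Token 4: backref(off=2, len=5) (overlapping!). Copied 'ZHZHZ' from pos 1. Output: "VZHZHZHZ"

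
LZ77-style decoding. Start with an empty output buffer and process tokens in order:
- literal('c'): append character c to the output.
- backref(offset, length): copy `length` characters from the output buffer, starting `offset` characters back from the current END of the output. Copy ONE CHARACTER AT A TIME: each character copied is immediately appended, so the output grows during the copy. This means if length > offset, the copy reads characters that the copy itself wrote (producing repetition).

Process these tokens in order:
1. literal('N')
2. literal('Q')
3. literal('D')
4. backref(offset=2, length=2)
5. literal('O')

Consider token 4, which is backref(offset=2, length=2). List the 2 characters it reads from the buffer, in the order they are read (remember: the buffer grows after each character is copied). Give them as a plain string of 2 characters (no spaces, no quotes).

Token 1: literal('N'). Output: "N"
Token 2: literal('Q'). Output: "NQ"
Token 3: literal('D'). Output: "NQD"
Token 4: backref(off=2, len=2). Buffer before: "NQD" (len 3)
  byte 1: read out[1]='Q', append. Buffer now: "NQDQ"
  byte 2: read out[2]='D', append. Buffer now: "NQDQD"

Answer: QD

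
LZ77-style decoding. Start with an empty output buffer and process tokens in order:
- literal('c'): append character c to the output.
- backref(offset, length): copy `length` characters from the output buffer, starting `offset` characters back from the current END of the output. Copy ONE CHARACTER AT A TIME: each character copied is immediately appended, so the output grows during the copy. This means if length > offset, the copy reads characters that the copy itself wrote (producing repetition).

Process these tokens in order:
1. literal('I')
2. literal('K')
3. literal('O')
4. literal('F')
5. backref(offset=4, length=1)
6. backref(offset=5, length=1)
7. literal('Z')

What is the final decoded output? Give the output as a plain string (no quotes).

Token 1: literal('I'). Output: "I"
Token 2: literal('K'). Output: "IK"
Token 3: literal('O'). Output: "IKO"
Token 4: literal('F'). Output: "IKOF"
Token 5: backref(off=4, len=1). Copied 'I' from pos 0. Output: "IKOFI"
Token 6: backref(off=5, len=1). Copied 'I' from pos 0. Output: "IKOFII"
Token 7: literal('Z'). Output: "IKOFIIZ"

Answer: IKOFIIZ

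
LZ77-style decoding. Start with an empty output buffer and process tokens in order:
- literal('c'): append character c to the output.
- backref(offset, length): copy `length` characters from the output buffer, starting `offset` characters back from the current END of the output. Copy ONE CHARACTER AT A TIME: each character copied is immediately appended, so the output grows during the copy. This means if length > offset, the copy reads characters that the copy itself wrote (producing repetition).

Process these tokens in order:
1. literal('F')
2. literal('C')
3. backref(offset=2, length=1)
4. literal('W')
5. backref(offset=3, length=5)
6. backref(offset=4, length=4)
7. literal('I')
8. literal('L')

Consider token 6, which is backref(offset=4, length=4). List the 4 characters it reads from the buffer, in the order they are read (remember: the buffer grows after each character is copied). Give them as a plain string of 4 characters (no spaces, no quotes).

Token 1: literal('F'). Output: "F"
Token 2: literal('C'). Output: "FC"
Token 3: backref(off=2, len=1). Copied 'F' from pos 0. Output: "FCF"
Token 4: literal('W'). Output: "FCFW"
Token 5: backref(off=3, len=5) (overlapping!). Copied 'CFWCF' from pos 1. Output: "FCFWCFWCF"
Token 6: backref(off=4, len=4). Buffer before: "FCFWCFWCF" (len 9)
  byte 1: read out[5]='F', append. Buffer now: "FCFWCFWCFF"
  byte 2: read out[6]='W', append. Buffer now: "FCFWCFWCFFW"
  byte 3: read out[7]='C', append. Buffer now: "FCFWCFWCFFWC"
  byte 4: read out[8]='F', append. Buffer now: "FCFWCFWCFFWCF"

Answer: FWCF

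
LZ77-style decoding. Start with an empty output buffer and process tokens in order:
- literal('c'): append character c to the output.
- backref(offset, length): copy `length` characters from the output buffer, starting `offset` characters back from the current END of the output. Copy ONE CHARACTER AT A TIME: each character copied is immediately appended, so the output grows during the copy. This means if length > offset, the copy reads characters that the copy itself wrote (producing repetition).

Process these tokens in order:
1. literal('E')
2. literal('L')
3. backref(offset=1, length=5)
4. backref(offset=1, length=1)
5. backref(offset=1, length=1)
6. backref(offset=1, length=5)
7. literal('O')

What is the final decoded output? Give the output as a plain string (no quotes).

Token 1: literal('E'). Output: "E"
Token 2: literal('L'). Output: "EL"
Token 3: backref(off=1, len=5) (overlapping!). Copied 'LLLLL' from pos 1. Output: "ELLLLLL"
Token 4: backref(off=1, len=1). Copied 'L' from pos 6. Output: "ELLLLLLL"
Token 5: backref(off=1, len=1). Copied 'L' from pos 7. Output: "ELLLLLLLL"
Token 6: backref(off=1, len=5) (overlapping!). Copied 'LLLLL' from pos 8. Output: "ELLLLLLLLLLLLL"
Token 7: literal('O'). Output: "ELLLLLLLLLLLLLO"

Answer: ELLLLLLLLLLLLLO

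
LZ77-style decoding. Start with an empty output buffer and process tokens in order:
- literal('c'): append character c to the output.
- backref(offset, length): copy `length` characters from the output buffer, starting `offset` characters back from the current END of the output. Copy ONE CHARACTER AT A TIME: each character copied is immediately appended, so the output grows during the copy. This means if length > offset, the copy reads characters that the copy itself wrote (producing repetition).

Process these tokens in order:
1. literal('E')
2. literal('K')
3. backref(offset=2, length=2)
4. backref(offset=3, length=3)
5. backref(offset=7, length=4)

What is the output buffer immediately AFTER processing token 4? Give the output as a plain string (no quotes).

Token 1: literal('E'). Output: "E"
Token 2: literal('K'). Output: "EK"
Token 3: backref(off=2, len=2). Copied 'EK' from pos 0. Output: "EKEK"
Token 4: backref(off=3, len=3). Copied 'KEK' from pos 1. Output: "EKEKKEK"

Answer: EKEKKEK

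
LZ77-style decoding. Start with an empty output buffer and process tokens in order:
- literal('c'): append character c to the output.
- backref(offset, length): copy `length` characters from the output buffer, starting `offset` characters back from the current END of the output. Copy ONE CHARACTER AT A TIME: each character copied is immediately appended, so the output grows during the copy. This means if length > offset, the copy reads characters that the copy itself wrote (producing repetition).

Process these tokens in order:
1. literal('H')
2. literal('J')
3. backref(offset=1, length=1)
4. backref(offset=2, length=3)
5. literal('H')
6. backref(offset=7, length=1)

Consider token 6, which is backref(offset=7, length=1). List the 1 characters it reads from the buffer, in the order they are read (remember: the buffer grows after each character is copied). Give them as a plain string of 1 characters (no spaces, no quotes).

Token 1: literal('H'). Output: "H"
Token 2: literal('J'). Output: "HJ"
Token 3: backref(off=1, len=1). Copied 'J' from pos 1. Output: "HJJ"
Token 4: backref(off=2, len=3) (overlapping!). Copied 'JJJ' from pos 1. Output: "HJJJJJ"
Token 5: literal('H'). Output: "HJJJJJH"
Token 6: backref(off=7, len=1). Buffer before: "HJJJJJH" (len 7)
  byte 1: read out[0]='H', append. Buffer now: "HJJJJJHH"

Answer: H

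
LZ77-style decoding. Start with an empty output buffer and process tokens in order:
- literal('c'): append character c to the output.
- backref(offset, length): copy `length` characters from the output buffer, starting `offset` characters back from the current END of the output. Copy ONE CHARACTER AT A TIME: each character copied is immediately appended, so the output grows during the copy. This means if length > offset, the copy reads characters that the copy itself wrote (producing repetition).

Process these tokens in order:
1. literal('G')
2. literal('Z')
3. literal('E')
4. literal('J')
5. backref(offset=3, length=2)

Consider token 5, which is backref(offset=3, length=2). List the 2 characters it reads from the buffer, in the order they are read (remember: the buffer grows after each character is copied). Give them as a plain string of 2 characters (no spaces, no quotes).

Answer: ZE

Derivation:
Token 1: literal('G'). Output: "G"
Token 2: literal('Z'). Output: "GZ"
Token 3: literal('E'). Output: "GZE"
Token 4: literal('J'). Output: "GZEJ"
Token 5: backref(off=3, len=2). Buffer before: "GZEJ" (len 4)
  byte 1: read out[1]='Z', append. Buffer now: "GZEJZ"
  byte 2: read out[2]='E', append. Buffer now: "GZEJZE"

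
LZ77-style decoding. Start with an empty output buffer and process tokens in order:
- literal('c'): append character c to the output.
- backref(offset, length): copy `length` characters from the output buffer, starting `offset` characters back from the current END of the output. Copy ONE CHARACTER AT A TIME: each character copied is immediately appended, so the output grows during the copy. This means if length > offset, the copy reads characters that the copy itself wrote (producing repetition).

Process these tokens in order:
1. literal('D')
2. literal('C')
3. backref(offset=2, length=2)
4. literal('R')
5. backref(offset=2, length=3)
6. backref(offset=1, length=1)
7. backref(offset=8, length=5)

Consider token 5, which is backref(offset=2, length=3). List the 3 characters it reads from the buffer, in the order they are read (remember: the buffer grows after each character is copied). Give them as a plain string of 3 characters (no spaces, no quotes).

Answer: CRC

Derivation:
Token 1: literal('D'). Output: "D"
Token 2: literal('C'). Output: "DC"
Token 3: backref(off=2, len=2). Copied 'DC' from pos 0. Output: "DCDC"
Token 4: literal('R'). Output: "DCDCR"
Token 5: backref(off=2, len=3). Buffer before: "DCDCR" (len 5)
  byte 1: read out[3]='C', append. Buffer now: "DCDCRC"
  byte 2: read out[4]='R', append. Buffer now: "DCDCRCR"
  byte 3: read out[5]='C', append. Buffer now: "DCDCRCRC"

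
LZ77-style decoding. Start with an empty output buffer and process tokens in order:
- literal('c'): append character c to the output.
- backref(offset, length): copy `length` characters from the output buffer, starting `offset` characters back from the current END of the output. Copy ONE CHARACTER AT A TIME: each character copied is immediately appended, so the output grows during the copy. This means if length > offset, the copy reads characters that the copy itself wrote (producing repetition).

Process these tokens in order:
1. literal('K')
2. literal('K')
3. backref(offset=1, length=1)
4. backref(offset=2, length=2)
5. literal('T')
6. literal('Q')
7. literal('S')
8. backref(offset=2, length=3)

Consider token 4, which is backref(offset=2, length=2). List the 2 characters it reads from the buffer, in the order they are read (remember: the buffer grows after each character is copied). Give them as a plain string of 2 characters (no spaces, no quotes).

Token 1: literal('K'). Output: "K"
Token 2: literal('K'). Output: "KK"
Token 3: backref(off=1, len=1). Copied 'K' from pos 1. Output: "KKK"
Token 4: backref(off=2, len=2). Buffer before: "KKK" (len 3)
  byte 1: read out[1]='K', append. Buffer now: "KKKK"
  byte 2: read out[2]='K', append. Buffer now: "KKKKK"

Answer: KK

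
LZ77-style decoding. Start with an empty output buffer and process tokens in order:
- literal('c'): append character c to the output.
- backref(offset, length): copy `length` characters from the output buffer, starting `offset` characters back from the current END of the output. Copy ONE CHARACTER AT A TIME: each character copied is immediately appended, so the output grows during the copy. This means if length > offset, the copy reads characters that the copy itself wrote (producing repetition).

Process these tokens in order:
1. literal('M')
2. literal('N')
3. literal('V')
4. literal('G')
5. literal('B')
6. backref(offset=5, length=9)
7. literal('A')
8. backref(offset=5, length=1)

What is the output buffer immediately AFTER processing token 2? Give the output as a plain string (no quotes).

Token 1: literal('M'). Output: "M"
Token 2: literal('N'). Output: "MN"

Answer: MN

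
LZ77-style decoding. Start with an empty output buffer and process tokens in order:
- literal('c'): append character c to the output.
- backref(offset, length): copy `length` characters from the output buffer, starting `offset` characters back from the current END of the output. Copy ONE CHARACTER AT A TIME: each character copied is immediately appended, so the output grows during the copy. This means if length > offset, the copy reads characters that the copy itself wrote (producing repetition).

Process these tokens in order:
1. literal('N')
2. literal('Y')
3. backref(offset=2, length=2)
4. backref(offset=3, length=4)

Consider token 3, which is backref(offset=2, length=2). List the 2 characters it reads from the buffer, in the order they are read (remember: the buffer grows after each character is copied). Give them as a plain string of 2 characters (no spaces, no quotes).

Token 1: literal('N'). Output: "N"
Token 2: literal('Y'). Output: "NY"
Token 3: backref(off=2, len=2). Buffer before: "NY" (len 2)
  byte 1: read out[0]='N', append. Buffer now: "NYN"
  byte 2: read out[1]='Y', append. Buffer now: "NYNY"

Answer: NY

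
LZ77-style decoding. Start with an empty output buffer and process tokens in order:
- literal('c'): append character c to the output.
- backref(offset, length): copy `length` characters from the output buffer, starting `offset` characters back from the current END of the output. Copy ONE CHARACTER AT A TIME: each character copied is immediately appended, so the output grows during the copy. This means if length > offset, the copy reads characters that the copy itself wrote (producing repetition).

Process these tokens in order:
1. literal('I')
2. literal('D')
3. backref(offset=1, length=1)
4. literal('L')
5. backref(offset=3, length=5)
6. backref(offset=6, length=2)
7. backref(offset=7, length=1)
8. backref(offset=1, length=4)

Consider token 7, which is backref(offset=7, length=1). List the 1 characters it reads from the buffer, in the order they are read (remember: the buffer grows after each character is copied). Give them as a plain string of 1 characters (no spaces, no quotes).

Token 1: literal('I'). Output: "I"
Token 2: literal('D'). Output: "ID"
Token 3: backref(off=1, len=1). Copied 'D' from pos 1. Output: "IDD"
Token 4: literal('L'). Output: "IDDL"
Token 5: backref(off=3, len=5) (overlapping!). Copied 'DDLDD' from pos 1. Output: "IDDLDDLDD"
Token 6: backref(off=6, len=2). Copied 'LD' from pos 3. Output: "IDDLDDLDDLD"
Token 7: backref(off=7, len=1). Buffer before: "IDDLDDLDDLD" (len 11)
  byte 1: read out[4]='D', append. Buffer now: "IDDLDDLDDLDD"

Answer: D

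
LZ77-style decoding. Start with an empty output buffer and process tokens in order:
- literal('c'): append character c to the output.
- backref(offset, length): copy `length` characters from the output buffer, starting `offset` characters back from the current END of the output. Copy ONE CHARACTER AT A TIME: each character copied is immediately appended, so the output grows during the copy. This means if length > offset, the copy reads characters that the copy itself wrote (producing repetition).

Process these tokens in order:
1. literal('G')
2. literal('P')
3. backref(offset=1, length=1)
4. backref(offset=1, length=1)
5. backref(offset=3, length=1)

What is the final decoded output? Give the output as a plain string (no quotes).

Answer: GPPPP

Derivation:
Token 1: literal('G'). Output: "G"
Token 2: literal('P'). Output: "GP"
Token 3: backref(off=1, len=1). Copied 'P' from pos 1. Output: "GPP"
Token 4: backref(off=1, len=1). Copied 'P' from pos 2. Output: "GPPP"
Token 5: backref(off=3, len=1). Copied 'P' from pos 1. Output: "GPPPP"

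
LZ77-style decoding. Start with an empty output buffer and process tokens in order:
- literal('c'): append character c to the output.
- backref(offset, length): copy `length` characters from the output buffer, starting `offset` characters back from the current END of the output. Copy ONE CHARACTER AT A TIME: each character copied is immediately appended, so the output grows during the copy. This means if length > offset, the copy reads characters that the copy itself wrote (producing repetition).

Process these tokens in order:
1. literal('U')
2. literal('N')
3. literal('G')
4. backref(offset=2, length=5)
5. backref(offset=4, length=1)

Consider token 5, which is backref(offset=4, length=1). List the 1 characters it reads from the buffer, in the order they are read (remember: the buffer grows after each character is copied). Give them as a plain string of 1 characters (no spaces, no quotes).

Answer: G

Derivation:
Token 1: literal('U'). Output: "U"
Token 2: literal('N'). Output: "UN"
Token 3: literal('G'). Output: "UNG"
Token 4: backref(off=2, len=5) (overlapping!). Copied 'NGNGN' from pos 1. Output: "UNGNGNGN"
Token 5: backref(off=4, len=1). Buffer before: "UNGNGNGN" (len 8)
  byte 1: read out[4]='G', append. Buffer now: "UNGNGNGNG"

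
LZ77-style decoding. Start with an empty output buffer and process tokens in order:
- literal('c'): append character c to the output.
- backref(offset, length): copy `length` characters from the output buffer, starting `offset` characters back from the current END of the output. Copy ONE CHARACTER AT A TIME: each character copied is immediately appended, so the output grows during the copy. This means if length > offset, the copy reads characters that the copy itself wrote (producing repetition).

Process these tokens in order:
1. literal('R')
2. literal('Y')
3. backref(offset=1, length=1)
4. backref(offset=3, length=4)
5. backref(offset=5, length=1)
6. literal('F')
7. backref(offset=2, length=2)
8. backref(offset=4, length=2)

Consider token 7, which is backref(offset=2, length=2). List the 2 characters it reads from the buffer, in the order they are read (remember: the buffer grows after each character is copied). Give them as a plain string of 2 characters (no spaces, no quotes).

Answer: YF

Derivation:
Token 1: literal('R'). Output: "R"
Token 2: literal('Y'). Output: "RY"
Token 3: backref(off=1, len=1). Copied 'Y' from pos 1. Output: "RYY"
Token 4: backref(off=3, len=4) (overlapping!). Copied 'RYYR' from pos 0. Output: "RYYRYYR"
Token 5: backref(off=5, len=1). Copied 'Y' from pos 2. Output: "RYYRYYRY"
Token 6: literal('F'). Output: "RYYRYYRYF"
Token 7: backref(off=2, len=2). Buffer before: "RYYRYYRYF" (len 9)
  byte 1: read out[7]='Y', append. Buffer now: "RYYRYYRYFY"
  byte 2: read out[8]='F', append. Buffer now: "RYYRYYRYFYF"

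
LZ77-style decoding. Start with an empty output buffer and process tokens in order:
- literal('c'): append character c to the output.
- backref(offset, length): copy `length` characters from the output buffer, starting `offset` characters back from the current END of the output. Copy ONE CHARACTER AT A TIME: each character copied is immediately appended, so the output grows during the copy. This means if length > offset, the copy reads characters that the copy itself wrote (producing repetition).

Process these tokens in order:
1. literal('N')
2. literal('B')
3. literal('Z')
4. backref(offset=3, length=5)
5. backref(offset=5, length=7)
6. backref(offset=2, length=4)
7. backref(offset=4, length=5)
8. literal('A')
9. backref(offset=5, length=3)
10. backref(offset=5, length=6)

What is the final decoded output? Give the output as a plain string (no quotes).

Answer: NBZNBZNBNBZNBNBNBNBNBNBNABNBNABNBN

Derivation:
Token 1: literal('N'). Output: "N"
Token 2: literal('B'). Output: "NB"
Token 3: literal('Z'). Output: "NBZ"
Token 4: backref(off=3, len=5) (overlapping!). Copied 'NBZNB' from pos 0. Output: "NBZNBZNB"
Token 5: backref(off=5, len=7) (overlapping!). Copied 'NBZNBNB' from pos 3. Output: "NBZNBZNBNBZNBNB"
Token 6: backref(off=2, len=4) (overlapping!). Copied 'NBNB' from pos 13. Output: "NBZNBZNBNBZNBNBNBNB"
Token 7: backref(off=4, len=5) (overlapping!). Copied 'NBNBN' from pos 15. Output: "NBZNBZNBNBZNBNBNBNBNBNBN"
Token 8: literal('A'). Output: "NBZNBZNBNBZNBNBNBNBNBNBNA"
Token 9: backref(off=5, len=3). Copied 'BNB' from pos 20. Output: "NBZNBZNBNBZNBNBNBNBNBNBNABNB"
Token 10: backref(off=5, len=6) (overlapping!). Copied 'NABNBN' from pos 23. Output: "NBZNBZNBNBZNBNBNBNBNBNBNABNBNABNBN"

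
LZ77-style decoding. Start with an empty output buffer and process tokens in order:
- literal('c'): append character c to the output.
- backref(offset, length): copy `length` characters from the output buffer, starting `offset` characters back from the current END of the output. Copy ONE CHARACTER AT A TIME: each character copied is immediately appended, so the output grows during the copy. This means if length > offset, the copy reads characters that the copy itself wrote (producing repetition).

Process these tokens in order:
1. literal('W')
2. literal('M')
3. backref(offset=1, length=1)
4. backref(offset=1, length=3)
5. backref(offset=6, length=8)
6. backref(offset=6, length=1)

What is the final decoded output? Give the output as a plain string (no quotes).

Answer: WMMMMMWMMMMMWMM

Derivation:
Token 1: literal('W'). Output: "W"
Token 2: literal('M'). Output: "WM"
Token 3: backref(off=1, len=1). Copied 'M' from pos 1. Output: "WMM"
Token 4: backref(off=1, len=3) (overlapping!). Copied 'MMM' from pos 2. Output: "WMMMMM"
Token 5: backref(off=6, len=8) (overlapping!). Copied 'WMMMMMWM' from pos 0. Output: "WMMMMMWMMMMMWM"
Token 6: backref(off=6, len=1). Copied 'M' from pos 8. Output: "WMMMMMWMMMMMWMM"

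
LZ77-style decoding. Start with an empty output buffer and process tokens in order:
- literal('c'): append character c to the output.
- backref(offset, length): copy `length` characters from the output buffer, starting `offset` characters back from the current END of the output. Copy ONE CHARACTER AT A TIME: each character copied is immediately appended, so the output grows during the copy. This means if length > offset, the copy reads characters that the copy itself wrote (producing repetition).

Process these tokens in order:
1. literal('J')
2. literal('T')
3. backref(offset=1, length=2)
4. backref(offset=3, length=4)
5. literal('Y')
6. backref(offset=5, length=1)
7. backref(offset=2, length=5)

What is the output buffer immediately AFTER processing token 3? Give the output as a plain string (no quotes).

Answer: JTTT

Derivation:
Token 1: literal('J'). Output: "J"
Token 2: literal('T'). Output: "JT"
Token 3: backref(off=1, len=2) (overlapping!). Copied 'TT' from pos 1. Output: "JTTT"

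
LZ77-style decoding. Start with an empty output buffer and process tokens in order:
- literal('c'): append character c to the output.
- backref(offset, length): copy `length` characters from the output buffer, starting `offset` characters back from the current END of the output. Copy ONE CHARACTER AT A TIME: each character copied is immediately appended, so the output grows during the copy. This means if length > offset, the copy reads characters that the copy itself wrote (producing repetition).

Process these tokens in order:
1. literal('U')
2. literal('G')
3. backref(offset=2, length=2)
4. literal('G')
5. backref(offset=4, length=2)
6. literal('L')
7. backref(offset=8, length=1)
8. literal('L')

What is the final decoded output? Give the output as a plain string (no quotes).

Answer: UGUGGGULUL

Derivation:
Token 1: literal('U'). Output: "U"
Token 2: literal('G'). Output: "UG"
Token 3: backref(off=2, len=2). Copied 'UG' from pos 0. Output: "UGUG"
Token 4: literal('G'). Output: "UGUGG"
Token 5: backref(off=4, len=2). Copied 'GU' from pos 1. Output: "UGUGGGU"
Token 6: literal('L'). Output: "UGUGGGUL"
Token 7: backref(off=8, len=1). Copied 'U' from pos 0. Output: "UGUGGGULU"
Token 8: literal('L'). Output: "UGUGGGULUL"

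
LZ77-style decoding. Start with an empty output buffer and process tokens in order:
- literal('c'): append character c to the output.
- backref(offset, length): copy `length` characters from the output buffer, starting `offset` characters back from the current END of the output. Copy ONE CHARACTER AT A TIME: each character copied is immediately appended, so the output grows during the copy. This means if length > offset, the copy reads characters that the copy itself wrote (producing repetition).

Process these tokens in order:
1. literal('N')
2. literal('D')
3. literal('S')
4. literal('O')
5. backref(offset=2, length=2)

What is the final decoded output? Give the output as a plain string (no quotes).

Answer: NDSOSO

Derivation:
Token 1: literal('N'). Output: "N"
Token 2: literal('D'). Output: "ND"
Token 3: literal('S'). Output: "NDS"
Token 4: literal('O'). Output: "NDSO"
Token 5: backref(off=2, len=2). Copied 'SO' from pos 2. Output: "NDSOSO"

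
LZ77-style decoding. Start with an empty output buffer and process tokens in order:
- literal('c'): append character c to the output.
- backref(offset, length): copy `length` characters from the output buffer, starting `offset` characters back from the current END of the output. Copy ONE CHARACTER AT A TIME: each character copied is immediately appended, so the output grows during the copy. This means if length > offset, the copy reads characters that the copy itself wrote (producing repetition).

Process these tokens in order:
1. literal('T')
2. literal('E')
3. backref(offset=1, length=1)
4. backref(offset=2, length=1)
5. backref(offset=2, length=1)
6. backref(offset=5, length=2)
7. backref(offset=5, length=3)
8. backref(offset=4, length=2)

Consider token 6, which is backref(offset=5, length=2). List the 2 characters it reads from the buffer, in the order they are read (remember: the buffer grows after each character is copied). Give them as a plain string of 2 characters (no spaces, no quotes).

Token 1: literal('T'). Output: "T"
Token 2: literal('E'). Output: "TE"
Token 3: backref(off=1, len=1). Copied 'E' from pos 1. Output: "TEE"
Token 4: backref(off=2, len=1). Copied 'E' from pos 1. Output: "TEEE"
Token 5: backref(off=2, len=1). Copied 'E' from pos 2. Output: "TEEEE"
Token 6: backref(off=5, len=2). Buffer before: "TEEEE" (len 5)
  byte 1: read out[0]='T', append. Buffer now: "TEEEET"
  byte 2: read out[1]='E', append. Buffer now: "TEEEETE"

Answer: TE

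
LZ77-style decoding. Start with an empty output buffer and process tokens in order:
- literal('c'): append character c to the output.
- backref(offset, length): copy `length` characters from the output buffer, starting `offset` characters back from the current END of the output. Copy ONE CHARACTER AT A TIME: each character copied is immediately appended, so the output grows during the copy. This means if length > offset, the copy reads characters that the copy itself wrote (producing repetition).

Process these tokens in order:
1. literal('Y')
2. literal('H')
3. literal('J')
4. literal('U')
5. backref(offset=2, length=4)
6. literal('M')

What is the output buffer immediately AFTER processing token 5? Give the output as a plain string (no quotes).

Token 1: literal('Y'). Output: "Y"
Token 2: literal('H'). Output: "YH"
Token 3: literal('J'). Output: "YHJ"
Token 4: literal('U'). Output: "YHJU"
Token 5: backref(off=2, len=4) (overlapping!). Copied 'JUJU' from pos 2. Output: "YHJUJUJU"

Answer: YHJUJUJU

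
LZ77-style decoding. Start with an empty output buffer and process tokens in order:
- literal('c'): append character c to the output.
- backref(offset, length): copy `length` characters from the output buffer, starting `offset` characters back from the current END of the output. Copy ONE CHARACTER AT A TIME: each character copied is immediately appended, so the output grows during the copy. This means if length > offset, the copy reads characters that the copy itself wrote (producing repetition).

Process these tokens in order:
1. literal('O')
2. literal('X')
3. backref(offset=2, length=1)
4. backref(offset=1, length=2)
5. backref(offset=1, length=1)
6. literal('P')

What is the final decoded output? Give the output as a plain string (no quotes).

Answer: OXOOOOP

Derivation:
Token 1: literal('O'). Output: "O"
Token 2: literal('X'). Output: "OX"
Token 3: backref(off=2, len=1). Copied 'O' from pos 0. Output: "OXO"
Token 4: backref(off=1, len=2) (overlapping!). Copied 'OO' from pos 2. Output: "OXOOO"
Token 5: backref(off=1, len=1). Copied 'O' from pos 4. Output: "OXOOOO"
Token 6: literal('P'). Output: "OXOOOOP"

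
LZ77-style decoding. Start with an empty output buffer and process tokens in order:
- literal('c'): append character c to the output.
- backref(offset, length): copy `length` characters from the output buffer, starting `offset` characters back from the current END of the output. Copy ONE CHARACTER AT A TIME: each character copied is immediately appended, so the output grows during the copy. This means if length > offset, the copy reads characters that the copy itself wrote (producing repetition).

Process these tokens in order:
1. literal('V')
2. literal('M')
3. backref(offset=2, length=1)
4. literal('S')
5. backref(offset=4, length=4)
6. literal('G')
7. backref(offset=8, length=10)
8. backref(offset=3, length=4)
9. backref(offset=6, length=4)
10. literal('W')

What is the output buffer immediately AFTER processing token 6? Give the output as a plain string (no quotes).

Answer: VMVSVMVSG

Derivation:
Token 1: literal('V'). Output: "V"
Token 2: literal('M'). Output: "VM"
Token 3: backref(off=2, len=1). Copied 'V' from pos 0. Output: "VMV"
Token 4: literal('S'). Output: "VMVS"
Token 5: backref(off=4, len=4). Copied 'VMVS' from pos 0. Output: "VMVSVMVS"
Token 6: literal('G'). Output: "VMVSVMVSG"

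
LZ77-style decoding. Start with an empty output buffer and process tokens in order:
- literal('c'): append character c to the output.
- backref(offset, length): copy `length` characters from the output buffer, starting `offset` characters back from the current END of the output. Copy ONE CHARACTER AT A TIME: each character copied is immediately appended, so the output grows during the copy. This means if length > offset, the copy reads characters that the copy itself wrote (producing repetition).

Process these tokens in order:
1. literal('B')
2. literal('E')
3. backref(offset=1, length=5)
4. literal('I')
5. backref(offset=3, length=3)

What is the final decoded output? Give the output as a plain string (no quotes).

Answer: BEEEEEEIEEI

Derivation:
Token 1: literal('B'). Output: "B"
Token 2: literal('E'). Output: "BE"
Token 3: backref(off=1, len=5) (overlapping!). Copied 'EEEEE' from pos 1. Output: "BEEEEEE"
Token 4: literal('I'). Output: "BEEEEEEI"
Token 5: backref(off=3, len=3). Copied 'EEI' from pos 5. Output: "BEEEEEEIEEI"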